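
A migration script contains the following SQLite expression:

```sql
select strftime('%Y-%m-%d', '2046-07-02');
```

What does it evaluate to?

`%Y-%m-%d` extracts the ISO date: 2046-07-02.

2046-07-02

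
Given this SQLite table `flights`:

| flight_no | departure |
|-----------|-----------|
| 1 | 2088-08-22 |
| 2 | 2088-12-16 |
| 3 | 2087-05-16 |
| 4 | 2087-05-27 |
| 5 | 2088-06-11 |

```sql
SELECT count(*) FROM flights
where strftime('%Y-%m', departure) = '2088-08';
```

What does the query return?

Rows with year-month 2088-08: 2088-08-22 → 1.

1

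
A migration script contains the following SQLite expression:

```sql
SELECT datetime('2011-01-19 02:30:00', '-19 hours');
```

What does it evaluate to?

-19 hours from 2011-01-19 02:30:00 is 2011-01-18 07:30:00 (crosses midnight).

2011-01-18 07:30:00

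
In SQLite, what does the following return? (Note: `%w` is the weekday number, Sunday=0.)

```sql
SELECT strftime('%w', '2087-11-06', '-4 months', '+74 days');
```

4

First apply '-4 months', '+74 days': 2087-11-06 → 2087-09-18.
2087-09-18 is a Thursday; with Sunday=0 that is 4.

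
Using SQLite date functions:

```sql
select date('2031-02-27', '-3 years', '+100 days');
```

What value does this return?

Adding -3 years to 2031-02-27 gives 2028-02-27.
Applying '+100 days' to 2028-02-27: counting 100 days forward gives 2028-06-06.

2028-06-06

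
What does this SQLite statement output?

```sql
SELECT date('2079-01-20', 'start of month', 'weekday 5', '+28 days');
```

`start of month` rewinds 2079-01-20 to 2079-01-01.
`weekday 5` advances to the next Friday; 2079-01-01 is a Sunday, so it moves forward to 2079-01-06.
January 2079 has 31 days; 25 remain after the 6th, so 26 days reach 2079-02-01.
Advancing 2 more days within February lands on 2079-02-03.

2079-02-03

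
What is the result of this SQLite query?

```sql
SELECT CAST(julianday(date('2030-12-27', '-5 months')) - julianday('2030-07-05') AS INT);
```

Adding -5 months to 2030-12-27 gives 2030-07-27.
Both dates are in July 2030: 27 − 5 = 22.

22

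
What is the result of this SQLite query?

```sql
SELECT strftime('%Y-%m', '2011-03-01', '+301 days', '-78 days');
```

First apply '+301 days', '-78 days': 2011-03-01 → 2011-10-10.
`%Y-%m` extracts the year-month: 2011-10.

2011-10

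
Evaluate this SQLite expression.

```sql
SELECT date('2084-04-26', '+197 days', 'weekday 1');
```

2084-11-13

Applying '+197 days' to 2084-04-26: counting 197 days forward gives 2084-11-09.
`weekday 1` advances to the next Monday; 2084-11-09 is a Thursday, so it moves forward to 2084-11-13.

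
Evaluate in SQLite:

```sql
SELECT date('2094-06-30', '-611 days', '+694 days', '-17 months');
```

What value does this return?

2093-04-21

Applying '-611 days' to 2094-06-30: counting 611 days back gives 2092-10-27.
Applying '+694 days' to 2092-10-27: counting 694 days forward gives 2094-09-21.
Adding -17 months to 2094-09-21 gives 2093-04-21.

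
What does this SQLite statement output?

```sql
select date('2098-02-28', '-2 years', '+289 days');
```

2096-12-13

Adding -2 years to 2098-02-28 gives 2096-02-28.
Applying '+289 days' to 2096-02-28: counting 289 days forward gives 2096-12-13.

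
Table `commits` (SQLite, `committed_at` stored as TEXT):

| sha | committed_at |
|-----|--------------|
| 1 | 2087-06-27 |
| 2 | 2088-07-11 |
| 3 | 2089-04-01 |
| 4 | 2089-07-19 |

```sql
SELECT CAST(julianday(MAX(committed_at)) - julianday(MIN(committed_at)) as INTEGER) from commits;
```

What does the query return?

753

MIN = 2087-06-27, MAX = 2089-07-19.
3 days remain in June 2087 after the 27th (30 − 27).
Full months from July 2087 through June 2089 contribute their day counts.
Then 19 days into July 2089.
Total: 3 + 31 + 31 + 30 + 31 + 30 + 31 + 31 + 29 + 31 + 30 + 31 + 30 + 31 + 31 + 30 + 31 + 30 + 31 + 31 + 28 + 31 + 30 + 31 + 30 + 19 = 753.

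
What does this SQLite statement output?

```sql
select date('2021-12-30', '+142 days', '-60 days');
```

Applying '+142 days' to 2021-12-30: counting 142 days forward gives 2022-05-21.
Applying '-60 days' to 2022-05-21: counting 60 days back gives 2022-03-22.

2022-03-22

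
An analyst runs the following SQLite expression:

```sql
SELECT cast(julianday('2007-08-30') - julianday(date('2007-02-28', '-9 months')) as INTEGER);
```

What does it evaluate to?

Adding -9 months to 2007-02-28 gives 2006-05-28.
3 days remain in May 2006 after the 28th (31 − 28).
Full months from June 2006 through July 2007 contribute their day counts.
Then 30 days into August 2007.
Total: 3 + 30 + 31 + 31 + 30 + 31 + 30 + 31 + 31 + 28 + 31 + 30 + 31 + 30 + 31 + 30 = 459.

459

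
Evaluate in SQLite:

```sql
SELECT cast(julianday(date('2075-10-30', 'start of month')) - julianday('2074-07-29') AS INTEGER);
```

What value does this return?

429

`start of month` rewinds 2075-10-30 to 2075-10-01.
2 days remain in July 2074 after the 29th (31 − 29).
Full months from August 2074 through September 2075 contribute their day counts.
Then 1 day into October 2075.
Total: 2 + 31 + 30 + 31 + 30 + 31 + 31 + 28 + 31 + 30 + 31 + 30 + 31 + 31 + 30 + 1 = 429.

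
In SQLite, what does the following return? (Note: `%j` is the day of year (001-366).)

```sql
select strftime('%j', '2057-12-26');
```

Day-of-year for 2057-12-26: days since 2057-01-01 inclusive = 360, zero-padded to 360.

360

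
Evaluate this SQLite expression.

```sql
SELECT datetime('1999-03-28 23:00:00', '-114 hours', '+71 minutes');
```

-114 hours from 1999-03-28 23:00:00 is 1999-03-24 05:00:00 (crosses midnight).
71 minutes = 1h 11m; +71 minutes from 1999-03-24 05:00:00 is 1999-03-24 06:11:00.

1999-03-24 06:11:00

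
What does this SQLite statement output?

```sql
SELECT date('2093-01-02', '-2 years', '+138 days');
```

Adding -2 years to 2093-01-02 gives 2091-01-02.
Applying '+138 days' to 2091-01-02: counting 138 days forward gives 2091-05-20.

2091-05-20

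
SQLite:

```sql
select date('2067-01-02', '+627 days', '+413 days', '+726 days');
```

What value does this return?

Applying '+627 days' to 2067-01-02: counting 627 days forward gives 2068-09-20.
Applying '+413 days' to 2068-09-20: counting 413 days forward gives 2069-11-07.
Applying '+726 days' to 2069-11-07: counting 726 days forward gives 2071-11-03.

2071-11-03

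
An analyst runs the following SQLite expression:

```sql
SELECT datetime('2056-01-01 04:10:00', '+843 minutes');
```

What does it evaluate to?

2056-01-01 18:13:00

843 minutes = 14h 3m; +843 minutes from 2056-01-01 04:10:00 is 2056-01-01 18:13:00.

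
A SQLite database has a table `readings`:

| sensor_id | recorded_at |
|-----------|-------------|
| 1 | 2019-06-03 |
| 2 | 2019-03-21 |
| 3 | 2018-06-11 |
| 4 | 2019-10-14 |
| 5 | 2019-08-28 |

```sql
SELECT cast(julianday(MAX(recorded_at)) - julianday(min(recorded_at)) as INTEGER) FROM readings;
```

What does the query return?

MIN = 2018-06-11, MAX = 2019-10-14.
19 days remain in June 2018 after the 11th (30 − 11).
Full months from July 2018 through September 2019 contribute their day counts.
Then 14 days into October 2019.
Total: 19 + 31 + 31 + 30 + 31 + 30 + 31 + 31 + 28 + 31 + 30 + 31 + 30 + 31 + 31 + 30 + 14 = 490.

490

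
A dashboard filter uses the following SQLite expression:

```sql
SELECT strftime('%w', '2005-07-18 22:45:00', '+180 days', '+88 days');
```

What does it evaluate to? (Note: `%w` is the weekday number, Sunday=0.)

3

First apply '+180 days', '+88 days': 2005-07-18 22:45:00 → 2006-04-12 22:45:00.
2006-04-12 is a Wednesday; with Sunday=0 that is 3.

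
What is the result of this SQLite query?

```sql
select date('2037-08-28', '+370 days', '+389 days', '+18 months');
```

2041-03-26

Applying '+370 days' to 2037-08-28: counting 370 days forward gives 2038-09-02.
Applying '+389 days' to 2038-09-02: counting 389 days forward gives 2039-09-26.
Adding +18 months to 2039-09-26 gives 2041-03-26.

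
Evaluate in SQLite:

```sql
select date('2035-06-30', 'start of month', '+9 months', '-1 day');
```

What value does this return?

2036-02-29

`start of month` rewinds 2035-06-30 to 2035-06-01.
Adding +9 months to 2035-06-01 gives 2036-03-01.
Going back 1 day from 2036-03-01 reaches 2036-02-29 (last day of February, 29 days).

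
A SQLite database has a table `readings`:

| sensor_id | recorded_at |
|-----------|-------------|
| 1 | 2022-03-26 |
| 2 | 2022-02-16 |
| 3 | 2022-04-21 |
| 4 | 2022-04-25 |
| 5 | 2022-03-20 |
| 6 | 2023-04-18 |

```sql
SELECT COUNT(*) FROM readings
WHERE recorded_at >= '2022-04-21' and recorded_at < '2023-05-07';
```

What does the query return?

Rows in [2022-04-21, 2023-05-07): 2022-04-21, 2022-04-25, 2023-04-18 → 3 rows.

3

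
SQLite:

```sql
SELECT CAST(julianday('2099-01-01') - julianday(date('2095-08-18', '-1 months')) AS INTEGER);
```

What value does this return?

1263

Adding -1 month to 2095-08-18 gives 2095-07-18.
13 days remain in July 2095 after the 18th (31 − 18).
Full months from August 2095 through December 2098 contribute their day counts.
Then 1 day into January 2099.
Total: 13 + 31 + 30 + 31 + 30 + 31 + 31 + 29 + 31 + 30 + 31 + 30 + 31 + 31 + 30 + 31 + 30 + 31 + 31 + 28 + 31 + 30 + 31 + 30 + 31 + 31 + 30 + 31 + 30 + 31 + 31 + 28 + 31 + 30 + 31 + 30 + 31 + 31 + 30 + 31 + 30 + 31 + 1 = 1263.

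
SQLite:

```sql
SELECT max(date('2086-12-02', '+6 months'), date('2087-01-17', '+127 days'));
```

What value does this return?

2087-06-02

date('2086-12-02', '+6 months') → 2087-06-02.
date('2087-01-17', '+127 days') → 2087-05-24.
Later of the two is 2087-06-02.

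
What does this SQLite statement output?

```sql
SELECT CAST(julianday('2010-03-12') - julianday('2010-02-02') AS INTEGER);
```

26 days remain in February 2010 after the 2nd (28 − 2).
Then 12 days into March 2010.
Total: 26 + 12 = 38.

38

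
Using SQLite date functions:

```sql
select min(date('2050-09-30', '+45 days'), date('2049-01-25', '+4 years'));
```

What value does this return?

2050-11-14

date('2050-09-30', '+45 days') → 2050-11-14.
date('2049-01-25', '+4 years') → 2053-01-25.
Earlier of the two is 2050-11-14.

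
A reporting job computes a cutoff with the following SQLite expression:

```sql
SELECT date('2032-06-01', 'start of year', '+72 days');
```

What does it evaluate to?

`start of year` rewinds 2032-06-01 to 2032-01-01.
Applying '+72 days' to 2032-01-01: counting 72 days forward gives 2032-03-13.

2032-03-13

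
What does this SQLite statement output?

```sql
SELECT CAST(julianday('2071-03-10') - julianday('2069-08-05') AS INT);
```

582

26 days remain in August 2069 after the 5th (31 − 5).
Full months from September 2069 through February 2071 contribute their day counts.
Then 10 days into March 2071.
Total: 26 + 30 + 31 + 30 + 31 + 31 + 28 + 31 + 30 + 31 + 30 + 31 + 31 + 30 + 31 + 30 + 31 + 31 + 28 + 10 = 582.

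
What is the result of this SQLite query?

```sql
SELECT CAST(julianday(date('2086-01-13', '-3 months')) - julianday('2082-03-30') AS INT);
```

1293

Adding -3 months to 2086-01-13 gives 2085-10-13.
1 day remains in March 2082 after the 30th (31 − 30).
Full months from April 2082 through September 2085 contribute their day counts.
Then 13 days into October 2085.
Total: 1 + 30 + 31 + 30 + 31 + 31 + 30 + 31 + 30 + 31 + 31 + 28 + 31 + 30 + 31 + 30 + 31 + 31 + 30 + 31 + 30 + 31 + 31 + 29 + 31 + 30 + 31 + 30 + 31 + 31 + 30 + 31 + 30 + 31 + 31 + 28 + 31 + 30 + 31 + 30 + 31 + 31 + 30 + 13 = 1293.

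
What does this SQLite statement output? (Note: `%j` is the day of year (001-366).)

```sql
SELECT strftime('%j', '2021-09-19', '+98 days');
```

360

First apply '+98 days': 2021-09-19 → 2021-12-26.
Day-of-year for 2021-12-26: days since 2021-01-01 inclusive = 360, zero-padded to 360.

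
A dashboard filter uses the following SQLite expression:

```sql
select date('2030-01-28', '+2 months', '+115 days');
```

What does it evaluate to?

Adding +2 months to 2030-01-28 gives 2030-03-28.
Applying '+115 days' to 2030-03-28: counting 115 days forward gives 2030-07-21.

2030-07-21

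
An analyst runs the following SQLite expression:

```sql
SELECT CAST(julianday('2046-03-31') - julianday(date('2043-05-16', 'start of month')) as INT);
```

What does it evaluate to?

`start of month` rewinds 2043-05-16 to 2043-05-01.
30 days remain in May 2043 after the 1st (31 − 1).
Full months from June 2043 through February 2046 contribute their day counts.
Then 31 days into March 2046.
Total: 30 + 30 + 31 + 31 + 30 + 31 + 30 + 31 + 31 + 29 + 31 + 30 + 31 + 30 + 31 + 31 + 30 + 31 + 30 + 31 + 31 + 28 + 31 + 30 + 31 + 30 + 31 + 31 + 30 + 31 + 30 + 31 + 31 + 28 + 31 = 1065.

1065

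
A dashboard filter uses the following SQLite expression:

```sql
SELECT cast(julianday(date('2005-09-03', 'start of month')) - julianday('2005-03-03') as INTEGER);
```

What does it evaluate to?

`start of month` rewinds 2005-09-03 to 2005-09-01.
28 days remain in March 2005 after the 3rd (31 − 3).
April 2005: 30 days.
May 2005: 31 days.
June 2005: 30 days.
July 2005: 31 days.
August 2005: 31 days.
Then 1 day into September 2005.
Total: 28 + 30 + 31 + 30 + 31 + 31 + 1 = 182.

182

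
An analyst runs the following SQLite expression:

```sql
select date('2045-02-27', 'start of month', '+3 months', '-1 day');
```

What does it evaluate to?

2045-04-30

`start of month` rewinds 2045-02-27 to 2045-02-01.
Adding +3 months to 2045-02-01 gives 2045-05-01.
Going back 1 day from 2045-05-01 reaches 2045-04-30 (last day of April, 30 days).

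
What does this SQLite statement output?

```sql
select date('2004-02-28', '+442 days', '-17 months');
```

Applying '+442 days' to 2004-02-28: counting 442 days forward gives 2005-05-15.
Adding -17 months to 2005-05-15 gives 2003-12-15.

2003-12-15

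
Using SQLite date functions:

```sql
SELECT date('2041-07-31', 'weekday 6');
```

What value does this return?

2041-08-03

`weekday 6` advances to the next Saturday; 2041-07-31 is a Wednesday, so it moves forward to 2041-08-03.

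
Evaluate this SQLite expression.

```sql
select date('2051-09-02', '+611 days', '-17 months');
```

2051-12-05

Applying '+611 days' to 2051-09-02: counting 611 days forward gives 2053-05-05.
Adding -17 months to 2053-05-05 gives 2051-12-05.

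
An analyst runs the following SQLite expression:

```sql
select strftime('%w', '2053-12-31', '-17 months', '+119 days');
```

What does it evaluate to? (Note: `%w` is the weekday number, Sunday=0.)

3

First apply '-17 months', '+119 days': 2053-12-31 → 2052-11-27.
2052-11-27 is a Wednesday; with Sunday=0 that is 3.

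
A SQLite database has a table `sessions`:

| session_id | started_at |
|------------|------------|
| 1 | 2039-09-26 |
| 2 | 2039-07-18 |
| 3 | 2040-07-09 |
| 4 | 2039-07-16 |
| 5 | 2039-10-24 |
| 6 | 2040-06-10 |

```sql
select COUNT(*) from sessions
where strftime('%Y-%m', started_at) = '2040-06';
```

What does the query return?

Rows with year-month 2040-06: 2040-06-10 → 1.

1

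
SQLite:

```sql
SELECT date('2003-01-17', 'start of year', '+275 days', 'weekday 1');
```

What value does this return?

`start of year` rewinds 2003-01-17 to 2003-01-01.
Applying '+275 days' to 2003-01-01: counting 275 days forward gives 2003-10-03.
`weekday 1` advances to the next Monday; 2003-10-03 is a Friday, so it moves forward to 2003-10-06.

2003-10-06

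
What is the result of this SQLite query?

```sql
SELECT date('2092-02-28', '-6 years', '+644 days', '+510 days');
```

Adding -6 years to 2092-02-28 gives 2086-02-28.
Applying '+644 days' to 2086-02-28: counting 644 days forward gives 2087-12-04.
Applying '+510 days' to 2087-12-04: counting 510 days forward gives 2089-04-27.

2089-04-27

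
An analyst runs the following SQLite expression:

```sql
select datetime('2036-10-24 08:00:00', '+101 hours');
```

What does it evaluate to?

2036-10-28 13:00:00

+101 hours from 2036-10-24 08:00:00 is 2036-10-28 13:00:00 (crosses midnight).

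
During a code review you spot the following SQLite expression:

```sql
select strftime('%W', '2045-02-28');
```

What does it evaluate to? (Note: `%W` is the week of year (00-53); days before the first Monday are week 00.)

09

2045-02-28 is a Tuesday. SQLite's %W counts Mondays since the year started; the result is 09.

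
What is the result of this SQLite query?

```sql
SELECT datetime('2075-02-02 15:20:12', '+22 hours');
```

2075-02-03 13:20:12

+22 hours from 2075-02-02 15:20:12 is 2075-02-03 13:20:12 (crosses midnight).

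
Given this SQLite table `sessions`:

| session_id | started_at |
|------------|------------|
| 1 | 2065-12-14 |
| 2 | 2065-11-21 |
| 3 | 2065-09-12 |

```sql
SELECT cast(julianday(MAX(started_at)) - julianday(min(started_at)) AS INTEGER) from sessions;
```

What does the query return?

MIN = 2065-09-12, MAX = 2065-12-14.
18 days remain in September 2065 after the 12th (30 − 12).
October 2065: 31 days.
November 2065: 30 days.
Then 14 days into December 2065.
Total: 18 + 31 + 30 + 14 = 93.

93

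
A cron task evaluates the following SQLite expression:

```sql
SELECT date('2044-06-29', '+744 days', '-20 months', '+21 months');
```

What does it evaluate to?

Applying '+744 days' to 2044-06-29: counting 744 days forward gives 2046-07-13.
Adding -20 months to 2046-07-13 gives 2044-11-13.
Adding +21 months to 2044-11-13 gives 2046-08-13.

2046-08-13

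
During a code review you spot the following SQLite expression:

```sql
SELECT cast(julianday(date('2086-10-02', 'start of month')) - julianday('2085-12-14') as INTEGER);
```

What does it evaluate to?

291

`start of month` rewinds 2086-10-02 to 2086-10-01.
17 days remain in December 2085 after the 14th (31 − 14).
Full months from January 2086 through September 2086 contribute their day counts.
Then 1 day into October 2086.
Total: 17 + 31 + 28 + 31 + 30 + 31 + 30 + 31 + 31 + 30 + 1 = 291.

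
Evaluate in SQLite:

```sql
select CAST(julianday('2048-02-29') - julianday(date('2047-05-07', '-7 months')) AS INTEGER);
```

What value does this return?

Adding -7 months to 2047-05-07 gives 2046-10-07.
24 days remain in October 2046 after the 7th (31 − 7).
Full months from November 2046 through January 2048 contribute their day counts.
Then 29 days into February 2048.
Total: 24 + 30 + 31 + 31 + 28 + 31 + 30 + 31 + 30 + 31 + 31 + 30 + 31 + 30 + 31 + 31 + 29 = 510.

510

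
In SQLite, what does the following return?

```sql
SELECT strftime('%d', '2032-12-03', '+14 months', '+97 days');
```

11

First apply '+14 months', '+97 days': 2032-12-03 → 2034-05-11.
`%d` extracts the 2-digit day of month: 11.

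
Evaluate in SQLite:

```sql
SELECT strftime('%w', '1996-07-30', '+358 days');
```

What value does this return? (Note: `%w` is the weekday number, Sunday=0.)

3

First apply '+358 days': 1996-07-30 → 1997-07-23.
1997-07-23 is a Wednesday; with Sunday=0 that is 3.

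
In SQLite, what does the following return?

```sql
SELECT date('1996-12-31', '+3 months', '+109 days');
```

1997-07-18

Adding +3 months to 1996-12-31 gives 1997-03-31.
Applying '+109 days' to 1997-03-31: counting 109 days forward gives 1997-07-18.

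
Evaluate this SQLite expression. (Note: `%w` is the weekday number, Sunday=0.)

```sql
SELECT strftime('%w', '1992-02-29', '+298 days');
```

3

First apply '+298 days': 1992-02-29 → 1992-12-23.
1992-12-23 is a Wednesday; with Sunday=0 that is 3.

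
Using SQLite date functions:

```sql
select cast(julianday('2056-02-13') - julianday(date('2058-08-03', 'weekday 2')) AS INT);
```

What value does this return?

-905

`weekday 2` advances to the next Tuesday; 2058-08-03 is a Saturday, so it moves forward to 2058-08-06.
16 days remain in February 2056 after the 13th (29 − 13).
Full months from March 2056 through July 2058 contribute their day counts.
Then 6 days into August 2058.
Total: 16 + 31 + 30 + 31 + 30 + 31 + 31 + 30 + 31 + 30 + 31 + 31 + 28 + 31 + 30 + 31 + 30 + 31 + 31 + 30 + 31 + 30 + 31 + 31 + 28 + 31 + 30 + 31 + 30 + 31 + 6 = 905.
The subtraction is earlier − later, so the result is −905 → -905.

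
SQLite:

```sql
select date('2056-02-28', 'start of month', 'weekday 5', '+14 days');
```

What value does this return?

`start of month` rewinds 2056-02-28 to 2056-02-01.
`weekday 5` advances to the next Friday; 2056-02-01 is a Tuesday, so it moves forward to 2056-02-04.
Advancing 14 more days within February lands on 2056-02-18.

2056-02-18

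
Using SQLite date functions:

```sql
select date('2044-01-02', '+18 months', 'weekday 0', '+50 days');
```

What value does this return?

Adding +18 months to 2044-01-02 gives 2045-07-02.
`weekday 0` advances to the next Sunday; 2045-07-02 is already a Sunday, so it stays at 2045-07-02.
Applying '+50 days' to 2045-07-02: counting 50 days forward gives 2045-08-21.

2045-08-21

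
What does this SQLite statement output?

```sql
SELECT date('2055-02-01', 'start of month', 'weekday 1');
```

2055-02-01

`start of month` rewinds 2055-02-01 to 2055-02-01.
`weekday 1` advances to the next Monday; 2055-02-01 is already a Monday, so it stays at 2055-02-01.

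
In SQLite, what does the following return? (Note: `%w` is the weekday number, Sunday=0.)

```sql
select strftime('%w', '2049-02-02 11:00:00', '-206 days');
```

6

First apply '-206 days': 2049-02-02 11:00:00 → 2048-07-11 11:00:00.
2048-07-11 is a Saturday; with Sunday=0 that is 6.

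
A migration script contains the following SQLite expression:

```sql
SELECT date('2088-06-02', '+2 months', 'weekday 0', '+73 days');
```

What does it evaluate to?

2088-10-20

Adding +2 months to 2088-06-02 gives 2088-08-02.
`weekday 0` advances to the next Sunday; 2088-08-02 is a Monday, so it moves forward to 2088-08-08.
Applying '+73 days' to 2088-08-08: counting 73 days forward gives 2088-10-20.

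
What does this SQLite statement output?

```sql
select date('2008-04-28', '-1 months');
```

2008-03-28

Adding -1 month to 2008-04-28 gives 2008-03-28.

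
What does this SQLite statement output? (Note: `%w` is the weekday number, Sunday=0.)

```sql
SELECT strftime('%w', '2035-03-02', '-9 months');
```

5

First apply '-9 months': 2035-03-02 → 2034-06-02.
2034-06-02 is a Friday; with Sunday=0 that is 5.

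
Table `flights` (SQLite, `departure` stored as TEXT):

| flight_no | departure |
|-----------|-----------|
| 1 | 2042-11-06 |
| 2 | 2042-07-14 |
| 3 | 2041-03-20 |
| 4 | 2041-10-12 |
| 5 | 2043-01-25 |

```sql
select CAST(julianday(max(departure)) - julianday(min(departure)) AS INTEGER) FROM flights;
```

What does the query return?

676

MIN = 2041-03-20, MAX = 2043-01-25.
11 days remain in March 2041 after the 20th (31 − 20).
Full months from April 2041 through December 2042 contribute their day counts.
Then 25 days into January 2043.
Total: 11 + 30 + 31 + 30 + 31 + 31 + 30 + 31 + 30 + 31 + 31 + 28 + 31 + 30 + 31 + 30 + 31 + 31 + 30 + 31 + 30 + 31 + 25 = 676.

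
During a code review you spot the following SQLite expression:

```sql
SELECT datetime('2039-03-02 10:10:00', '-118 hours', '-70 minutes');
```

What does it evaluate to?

-118 hours from 2039-03-02 10:10:00 is 2039-02-25 12:10:00 (crosses midnight).
70 minutes = 1h 10m; -70 minutes from 2039-02-25 12:10:00 is 2039-02-25 11:00:00.

2039-02-25 11:00:00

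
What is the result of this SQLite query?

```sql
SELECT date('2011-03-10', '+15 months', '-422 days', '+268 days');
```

Adding +15 months to 2011-03-10 gives 2012-06-10.
Applying '-422 days' to 2012-06-10: counting 422 days back gives 2011-04-15.
Applying '+268 days' to 2011-04-15: counting 268 days forward gives 2012-01-08.

2012-01-08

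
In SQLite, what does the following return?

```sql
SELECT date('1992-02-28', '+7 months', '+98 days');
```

Adding +7 months to 1992-02-28 gives 1992-09-28.
Applying '+98 days' to 1992-09-28: counting 98 days forward gives 1993-01-04.

1993-01-04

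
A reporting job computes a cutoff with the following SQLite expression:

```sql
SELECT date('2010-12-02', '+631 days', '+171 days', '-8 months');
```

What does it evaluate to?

Applying '+631 days' to 2010-12-02: counting 631 days forward gives 2012-08-24.
Applying '+171 days' to 2012-08-24: counting 171 days forward gives 2013-02-11.
Adding -8 months to 2013-02-11 gives 2012-06-11.

2012-06-11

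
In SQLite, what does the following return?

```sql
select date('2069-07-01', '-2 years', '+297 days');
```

2068-04-23

Adding -2 years to 2069-07-01 gives 2067-07-01.
Applying '+297 days' to 2067-07-01: counting 297 days forward gives 2068-04-23.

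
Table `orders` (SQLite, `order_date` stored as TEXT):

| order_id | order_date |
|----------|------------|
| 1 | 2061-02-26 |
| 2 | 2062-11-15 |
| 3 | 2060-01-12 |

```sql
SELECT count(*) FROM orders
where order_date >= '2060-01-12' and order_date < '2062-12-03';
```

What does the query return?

Rows in [2060-01-12, 2062-12-03): 2061-02-26, 2062-11-15, 2060-01-12 → 3 rows.

3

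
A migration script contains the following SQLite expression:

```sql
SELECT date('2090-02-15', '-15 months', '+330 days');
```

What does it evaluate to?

2089-10-11

Adding -15 months to 2090-02-15 gives 2088-11-15.
Applying '+330 days' to 2088-11-15: counting 330 days forward gives 2089-10-11.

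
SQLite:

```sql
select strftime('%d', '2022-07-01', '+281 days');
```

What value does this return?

First apply '+281 days': 2022-07-01 → 2023-04-08.
`%d` extracts the 2-digit day of month: 08.

08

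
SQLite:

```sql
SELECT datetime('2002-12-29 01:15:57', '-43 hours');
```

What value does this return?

-43 hours from 2002-12-29 01:15:57 is 2002-12-27 06:15:57 (crosses midnight).

2002-12-27 06:15:57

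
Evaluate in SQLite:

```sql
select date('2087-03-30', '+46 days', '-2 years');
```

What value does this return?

2085-05-15

Applying '+46 days' to 2087-03-30: counting 46 days forward gives 2087-05-15.
Adding -2 years to 2087-05-15 gives 2085-05-15.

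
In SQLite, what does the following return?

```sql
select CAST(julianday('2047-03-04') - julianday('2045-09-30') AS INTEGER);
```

520

0 days remain in September 2045 after the 30th (30 − 30).
Full months from October 2045 through February 2047 contribute their day counts.
Then 4 days into March 2047.
Total: 0 + 31 + 30 + 31 + 31 + 28 + 31 + 30 + 31 + 30 + 31 + 31 + 30 + 31 + 30 + 31 + 31 + 28 + 4 = 520.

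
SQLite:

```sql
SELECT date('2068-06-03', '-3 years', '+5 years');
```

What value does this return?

Adding -3 years to 2068-06-03 gives 2065-06-03.
Adding +5 years to 2065-06-03 gives 2070-06-03.

2070-06-03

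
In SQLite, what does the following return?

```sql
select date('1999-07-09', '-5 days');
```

Going back 5 days within July lands on 1999-07-04.

1999-07-04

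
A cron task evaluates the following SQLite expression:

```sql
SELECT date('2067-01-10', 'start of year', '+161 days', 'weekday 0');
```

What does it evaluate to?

`start of year` rewinds 2067-01-10 to 2067-01-01.
Applying '+161 days' to 2067-01-01: counting 161 days forward gives 2067-06-11.
`weekday 0` advances to the next Sunday; 2067-06-11 is a Saturday, so it moves forward to 2067-06-12.

2067-06-12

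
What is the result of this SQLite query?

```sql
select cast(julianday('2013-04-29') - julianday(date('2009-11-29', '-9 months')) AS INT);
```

Adding -9 months to 2009-11-29 targets 2009-02-29. February 2009 has only 28 days, so SQLite normalizes the 1-day overflow forward to 2009-03-01.
30 days remain in March 2009 after the 1st (31 − 1).
Full months from April 2009 through March 2013 contribute their day counts.
Then 29 days into April 2013.
Total: 30 + 30 + 31 + 30 + 31 + 31 + 30 + 31 + 30 + 31 + 31 + 28 + 31 + 30 + 31 + 30 + 31 + 31 + 30 + 31 + 30 + 31 + 31 + 28 + 31 + 30 + 31 + 30 + 31 + 31 + 30 + 31 + 30 + 31 + 31 + 29 + 31 + 30 + 31 + 30 + 31 + 31 + 30 + 31 + 30 + 31 + 31 + 28 + 31 + 29 = 1520.

1520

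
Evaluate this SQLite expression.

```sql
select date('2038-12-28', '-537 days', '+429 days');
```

Applying '-537 days' to 2038-12-28: counting 537 days back gives 2037-07-09.
Applying '+429 days' to 2037-07-09: counting 429 days forward gives 2038-09-11.

2038-09-11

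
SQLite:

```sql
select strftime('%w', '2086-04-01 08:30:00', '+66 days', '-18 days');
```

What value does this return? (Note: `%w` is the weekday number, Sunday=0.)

First apply '+66 days', '-18 days': 2086-04-01 08:30:00 → 2086-05-19 08:30:00.
2086-05-19 is a Sunday; with Sunday=0 that is 0.

0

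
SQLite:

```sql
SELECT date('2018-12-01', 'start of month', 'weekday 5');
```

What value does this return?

`start of month` rewinds 2018-12-01 to 2018-12-01.
`weekday 5` advances to the next Friday; 2018-12-01 is a Saturday, so it moves forward to 2018-12-07.

2018-12-07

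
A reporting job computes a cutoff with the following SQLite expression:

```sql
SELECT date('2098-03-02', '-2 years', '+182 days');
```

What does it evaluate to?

2096-08-31

Adding -2 years to 2098-03-02 gives 2096-03-02.
Applying '+182 days' to 2096-03-02: counting 182 days forward gives 2096-08-31.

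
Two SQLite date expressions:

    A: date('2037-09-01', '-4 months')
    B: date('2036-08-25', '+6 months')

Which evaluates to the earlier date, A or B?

B

A = 2037-05-01.
B = 2037-02-25.
B is earlier.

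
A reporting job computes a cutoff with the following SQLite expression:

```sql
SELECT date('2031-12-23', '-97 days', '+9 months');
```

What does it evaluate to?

2032-06-17

Applying '-97 days' to 2031-12-23: counting 97 days back gives 2031-09-17.
Adding +9 months to 2031-09-17 gives 2032-06-17.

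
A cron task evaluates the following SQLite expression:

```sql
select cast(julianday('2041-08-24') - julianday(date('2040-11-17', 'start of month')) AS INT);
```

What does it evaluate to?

`start of month` rewinds 2040-11-17 to 2040-11-01.
29 days remain in November 2040 after the 1st (30 − 1).
Full months from December 2040 through July 2041 contribute their day counts.
Then 24 days into August 2041.
Total: 29 + 31 + 31 + 28 + 31 + 30 + 31 + 30 + 31 + 24 = 296.

296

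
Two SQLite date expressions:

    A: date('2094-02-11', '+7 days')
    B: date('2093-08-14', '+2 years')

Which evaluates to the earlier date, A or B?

A = 2094-02-18.
B = 2095-08-14.
A is earlier.

A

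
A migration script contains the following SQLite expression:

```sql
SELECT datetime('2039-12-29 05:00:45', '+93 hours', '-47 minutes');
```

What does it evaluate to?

2040-01-02 01:13:45

+93 hours from 2039-12-29 05:00:45 is 2040-01-02 02:00:45 (crosses midnight).
-47 minutes from 2040-01-02 02:00:45 is 2040-01-02 01:13:45.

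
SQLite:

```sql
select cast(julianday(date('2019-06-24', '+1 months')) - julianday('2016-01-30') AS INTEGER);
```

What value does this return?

1271

Adding +1 month to 2019-06-24 gives 2019-07-24.
1 day remains in January 2016 after the 30th (31 − 30).
Full months from February 2016 through June 2019 contribute their day counts.
Then 24 days into July 2019.
Total: 1 + 29 + 31 + 30 + 31 + 30 + 31 + 31 + 30 + 31 + 30 + 31 + 31 + 28 + 31 + 30 + 31 + 30 + 31 + 31 + 30 + 31 + 30 + 31 + 31 + 28 + 31 + 30 + 31 + 30 + 31 + 31 + 30 + 31 + 30 + 31 + 31 + 28 + 31 + 30 + 31 + 30 + 24 = 1271.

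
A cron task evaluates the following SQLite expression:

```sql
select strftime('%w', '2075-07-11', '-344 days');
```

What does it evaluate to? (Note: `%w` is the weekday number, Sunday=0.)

First apply '-344 days': 2075-07-11 → 2074-08-01.
2074-08-01 is a Wednesday; with Sunday=0 that is 3.

3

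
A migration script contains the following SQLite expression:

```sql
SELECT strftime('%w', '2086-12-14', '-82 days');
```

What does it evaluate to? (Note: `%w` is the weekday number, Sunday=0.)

First apply '-82 days': 2086-12-14 → 2086-09-23.
2086-09-23 is a Monday; with Sunday=0 that is 1.

1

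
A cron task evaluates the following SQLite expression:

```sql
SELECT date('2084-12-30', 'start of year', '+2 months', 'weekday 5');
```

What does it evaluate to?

`start of year` rewinds 2084-12-30 to 2084-01-01.
Adding +2 months to 2084-01-01 gives 2084-03-01.
`weekday 5` advances to the next Friday; 2084-03-01 is a Wednesday, so it moves forward to 2084-03-03.

2084-03-03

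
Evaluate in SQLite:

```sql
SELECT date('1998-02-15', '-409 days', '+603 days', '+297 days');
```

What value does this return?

1999-06-21

Applying '-409 days' to 1998-02-15: counting 409 days back gives 1997-01-02.
Applying '+603 days' to 1997-01-02: counting 603 days forward gives 1998-08-28.
Applying '+297 days' to 1998-08-28: counting 297 days forward gives 1999-06-21.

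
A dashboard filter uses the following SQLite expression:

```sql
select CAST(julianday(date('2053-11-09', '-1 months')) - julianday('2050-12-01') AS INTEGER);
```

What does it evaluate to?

1043

Adding -1 month to 2053-11-09 gives 2053-10-09.
30 days remain in December 2050 after the 1st (31 − 1).
Full months from January 2051 through September 2053 contribute their day counts.
Then 9 days into October 2053.
Total: 30 + 31 + 28 + 31 + 30 + 31 + 30 + 31 + 31 + 30 + 31 + 30 + 31 + 31 + 29 + 31 + 30 + 31 + 30 + 31 + 31 + 30 + 31 + 30 + 31 + 31 + 28 + 31 + 30 + 31 + 30 + 31 + 31 + 30 + 9 = 1043.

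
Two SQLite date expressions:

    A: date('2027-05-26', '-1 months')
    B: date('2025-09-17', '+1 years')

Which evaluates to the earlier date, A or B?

A = 2027-04-26.
B = 2026-09-17.
B is earlier.

B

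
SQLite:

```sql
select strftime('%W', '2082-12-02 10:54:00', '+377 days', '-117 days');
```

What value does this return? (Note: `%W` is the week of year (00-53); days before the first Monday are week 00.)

First apply '+377 days', '-117 days': 2082-12-02 10:54:00 → 2083-08-19 10:54:00.
2083-08-19 is a Thursday. SQLite's %W counts Mondays since the year started; the result is 33.

33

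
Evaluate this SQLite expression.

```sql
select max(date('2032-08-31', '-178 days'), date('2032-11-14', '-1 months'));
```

2032-10-14

date('2032-08-31', '-178 days') → 2032-03-06.
date('2032-11-14', '-1 months') → 2032-10-14.
Later of the two is 2032-10-14.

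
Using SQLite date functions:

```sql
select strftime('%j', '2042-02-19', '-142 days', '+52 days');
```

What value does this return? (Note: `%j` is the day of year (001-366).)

First apply '-142 days', '+52 days': 2042-02-19 → 2041-11-21.
Day-of-year for 2041-11-21: days since 2041-01-01 inclusive = 325, zero-padded to 325.

325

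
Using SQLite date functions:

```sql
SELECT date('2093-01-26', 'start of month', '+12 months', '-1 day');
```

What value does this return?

`start of month` rewinds 2093-01-26 to 2093-01-01.
Adding +12 months to 2093-01-01 gives 2094-01-01.
Going back 1 day from 2094-01-01 reaches 2093-12-31 (last day of December, 31 days).

2093-12-31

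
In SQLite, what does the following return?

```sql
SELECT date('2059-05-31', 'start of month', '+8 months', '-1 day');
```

2059-12-31

`start of month` rewinds 2059-05-31 to 2059-05-01.
Adding +8 months to 2059-05-01 gives 2060-01-01.
Going back 1 day from 2060-01-01 reaches 2059-12-31 (last day of December, 31 days).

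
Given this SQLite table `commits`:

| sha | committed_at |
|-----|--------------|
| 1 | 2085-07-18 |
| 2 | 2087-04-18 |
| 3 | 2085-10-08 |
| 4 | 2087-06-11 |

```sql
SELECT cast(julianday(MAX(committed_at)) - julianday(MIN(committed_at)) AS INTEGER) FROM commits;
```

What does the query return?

MIN = 2085-07-18, MAX = 2087-06-11.
13 days remain in July 2085 after the 18th (31 − 18).
Full months from August 2085 through May 2087 contribute their day counts.
Then 11 days into June 2087.
Total: 13 + 31 + 30 + 31 + 30 + 31 + 31 + 28 + 31 + 30 + 31 + 30 + 31 + 31 + 30 + 31 + 30 + 31 + 31 + 28 + 31 + 30 + 31 + 11 = 693.

693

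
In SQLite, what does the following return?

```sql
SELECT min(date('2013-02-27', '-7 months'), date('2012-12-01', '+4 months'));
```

2012-07-27

date('2013-02-27', '-7 months') → 2012-07-27.
date('2012-12-01', '+4 months') → 2013-04-01.
Earlier of the two is 2012-07-27.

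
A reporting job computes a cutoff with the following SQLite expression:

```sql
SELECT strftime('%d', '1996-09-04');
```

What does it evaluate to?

`%d` extracts the 2-digit day of month: 04.

04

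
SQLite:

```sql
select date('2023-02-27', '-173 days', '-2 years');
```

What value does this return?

Applying '-173 days' to 2023-02-27: counting 173 days back gives 2022-09-07.
Adding -2 years to 2022-09-07 gives 2020-09-07.

2020-09-07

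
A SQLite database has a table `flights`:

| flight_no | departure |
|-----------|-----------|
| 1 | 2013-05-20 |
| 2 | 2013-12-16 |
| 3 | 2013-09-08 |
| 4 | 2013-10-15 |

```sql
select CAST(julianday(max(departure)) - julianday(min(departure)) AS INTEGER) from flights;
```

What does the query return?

210

MIN = 2013-05-20, MAX = 2013-12-16.
11 days remain in May 2013 after the 20th (31 − 20).
Full months from June 2013 through November 2013 contribute their day counts.
Then 16 days into December 2013.
Total: 11 + 30 + 31 + 31 + 30 + 31 + 30 + 16 = 210.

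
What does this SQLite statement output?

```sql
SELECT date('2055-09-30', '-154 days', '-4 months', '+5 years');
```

Applying '-154 days' to 2055-09-30: counting 154 days back gives 2055-04-29.
Adding -4 months to 2055-04-29 gives 2054-12-29.
Adding +5 years to 2054-12-29 gives 2059-12-29.

2059-12-29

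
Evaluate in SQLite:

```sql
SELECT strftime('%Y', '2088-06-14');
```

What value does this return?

`%Y` extracts the 4-digit year: 2088.

2088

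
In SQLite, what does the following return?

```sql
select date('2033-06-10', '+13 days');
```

2033-06-23

Advancing 13 more days within June lands on 2033-06-23.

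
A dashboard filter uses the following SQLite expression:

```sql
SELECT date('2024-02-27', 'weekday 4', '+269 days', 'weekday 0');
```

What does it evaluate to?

2024-11-24

`weekday 4` advances to the next Thursday; 2024-02-27 is a Tuesday, so it moves forward to 2024-02-29.
Applying '+269 days' to 2024-02-29: counting 269 days forward gives 2024-11-24.
`weekday 0` advances to the next Sunday; 2024-11-24 is already a Sunday, so it stays at 2024-11-24.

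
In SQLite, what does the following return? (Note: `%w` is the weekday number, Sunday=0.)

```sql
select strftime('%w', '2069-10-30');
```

2069-10-30 is a Wednesday; with Sunday=0 that is 3.

3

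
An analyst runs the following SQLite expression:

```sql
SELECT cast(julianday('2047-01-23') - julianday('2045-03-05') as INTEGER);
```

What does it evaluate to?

26 days remain in March 2045 after the 5th (31 − 5).
Full months from April 2045 through December 2046 contribute their day counts.
Then 23 days into January 2047.
Total: 26 + 30 + 31 + 30 + 31 + 31 + 30 + 31 + 30 + 31 + 31 + 28 + 31 + 30 + 31 + 30 + 31 + 31 + 30 + 31 + 30 + 31 + 23 = 689.

689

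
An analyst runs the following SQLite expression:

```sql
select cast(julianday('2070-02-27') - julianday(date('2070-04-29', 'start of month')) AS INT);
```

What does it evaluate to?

`start of month` rewinds 2070-04-29 to 2070-04-01.
1 day remains in February 2070 after the 27th (28 − 27).
March 2070: 31 days.
Then 1 day into April 2070.
Total: 1 + 31 + 1 = 33.
The subtraction is earlier − later, so the result is −33 → -33.

-33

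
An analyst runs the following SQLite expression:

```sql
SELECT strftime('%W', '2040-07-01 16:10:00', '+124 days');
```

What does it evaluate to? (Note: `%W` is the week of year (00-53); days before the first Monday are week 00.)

First apply '+124 days': 2040-07-01 16:10:00 → 2040-11-02 16:10:00.
2040-11-02 is a Friday. SQLite's %W counts Mondays since the year started; the result is 44.

44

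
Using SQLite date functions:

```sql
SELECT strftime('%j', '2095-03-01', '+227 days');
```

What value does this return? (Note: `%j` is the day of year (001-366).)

First apply '+227 days': 2095-03-01 → 2095-10-14.
Day-of-year for 2095-10-14: days since 2095-01-01 inclusive = 287, zero-padded to 287.

287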